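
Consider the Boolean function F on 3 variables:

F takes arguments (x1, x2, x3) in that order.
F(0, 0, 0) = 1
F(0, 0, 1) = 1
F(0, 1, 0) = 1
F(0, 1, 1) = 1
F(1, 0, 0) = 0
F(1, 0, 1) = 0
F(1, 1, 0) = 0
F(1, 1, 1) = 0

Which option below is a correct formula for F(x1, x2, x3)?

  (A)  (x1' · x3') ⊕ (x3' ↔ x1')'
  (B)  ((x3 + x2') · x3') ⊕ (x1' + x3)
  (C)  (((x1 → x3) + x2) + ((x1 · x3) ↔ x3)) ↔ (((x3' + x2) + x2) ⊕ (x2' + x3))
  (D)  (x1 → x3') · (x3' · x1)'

D

(A) disagrees with F on (1,0,0) (formula → 1, table → 0); rule it out.
(B) disagrees with F on (0,0,0) (formula → 0, table → 1); rule it out.
(C) disagrees with F on (0,0,0) (formula → 0, table → 1); rule it out.
That leaves (D). Evaluating it on every row reproduces the table of F exactly.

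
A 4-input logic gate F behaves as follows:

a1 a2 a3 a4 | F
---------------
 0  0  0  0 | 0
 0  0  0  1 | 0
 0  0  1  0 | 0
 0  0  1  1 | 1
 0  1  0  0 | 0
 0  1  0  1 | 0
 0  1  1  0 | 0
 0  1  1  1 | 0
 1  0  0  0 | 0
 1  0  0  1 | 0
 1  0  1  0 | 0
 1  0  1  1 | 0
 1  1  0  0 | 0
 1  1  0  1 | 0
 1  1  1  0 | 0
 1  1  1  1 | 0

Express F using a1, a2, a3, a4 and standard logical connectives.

F is 1 on exactly one input, (0,0,1,1), whose minterm is ¬a1·¬a2·a3·a4. So F is just that conjunction.

F(a1, a2, a3, a4) = ((NOT a1 AND NOT a2) AND a3) AND a4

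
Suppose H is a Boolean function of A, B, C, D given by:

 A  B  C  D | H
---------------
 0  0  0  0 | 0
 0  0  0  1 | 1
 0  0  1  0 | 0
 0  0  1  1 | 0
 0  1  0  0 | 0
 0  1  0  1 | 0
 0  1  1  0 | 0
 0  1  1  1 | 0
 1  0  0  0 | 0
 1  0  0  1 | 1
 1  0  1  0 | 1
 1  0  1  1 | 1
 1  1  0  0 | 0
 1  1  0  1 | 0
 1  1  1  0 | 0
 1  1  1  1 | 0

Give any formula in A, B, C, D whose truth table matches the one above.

The 1-rows are (0,0,0,1), (1,0,0,1), (1,0,1,0), (1,0,1,1). Each contributes one minterm — ¬A·¬B·¬C·D; A·¬B·¬C·D; A·¬B·C·¬D; A·¬B·C·D — and their disjunction is a sum-of-products form of H.

H(A, B, C, D) = (((((~A & ~B) & ~C) & D) | (((A & ~B) & ~C) & D)) | (((A & ~B) & C) & ~D)) | (((A & ~B) & C) & D)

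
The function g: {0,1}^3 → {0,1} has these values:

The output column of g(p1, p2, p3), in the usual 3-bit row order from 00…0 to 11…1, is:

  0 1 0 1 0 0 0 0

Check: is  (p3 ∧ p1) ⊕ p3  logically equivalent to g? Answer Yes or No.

Yes

Check the formula against g row by row:
  p1=0, p2=0, p3=0: formula gives 0, g = 0 ✓
  p1=0, p2=0, p3=1: formula gives 1, g = 1 ✓
  p1=0, p2=1, p3=0: formula gives 0, g = 0 ✓
  p1=0, p2=1, p3=1: formula gives 1, g = 1 ✓
  p1=1, p2=0, p3=0: formula gives 0, g = 0 ✓
  … (the remaining 3 rows also agree.)
Every row agrees, so the formula is equivalent.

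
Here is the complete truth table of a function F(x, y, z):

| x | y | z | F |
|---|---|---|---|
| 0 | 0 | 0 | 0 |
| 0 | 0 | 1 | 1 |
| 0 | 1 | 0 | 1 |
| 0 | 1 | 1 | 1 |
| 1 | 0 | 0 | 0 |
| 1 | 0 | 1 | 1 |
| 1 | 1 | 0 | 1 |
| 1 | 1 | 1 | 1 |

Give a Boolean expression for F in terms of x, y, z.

There are just 2 zero rows: (0,0,0), (1,0,0). Their minterms are ¬x·¬y·¬z, x·¬y·¬z; the OR of those covers precisely the 0-outputs, and negating it yields F.

F(x, y, z) = ¬(((¬x ∧ ¬y) ∧ ¬z) ∨ ((x ∧ ¬y) ∧ ¬z))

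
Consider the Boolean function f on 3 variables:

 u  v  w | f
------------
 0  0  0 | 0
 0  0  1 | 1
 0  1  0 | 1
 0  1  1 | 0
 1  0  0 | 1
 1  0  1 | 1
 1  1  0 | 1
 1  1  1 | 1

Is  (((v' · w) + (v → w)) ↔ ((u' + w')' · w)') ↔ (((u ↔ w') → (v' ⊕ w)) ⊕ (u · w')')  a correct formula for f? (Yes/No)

Yes

Check the formula against f row by row:
  u=0, v=0, w=0: formula gives 0, f = 0 ✓
  u=0, v=0, w=1: formula gives 1, f = 1 ✓
  u=0, v=1, w=0: formula gives 1, f = 1 ✓
  u=0, v=1, w=1: formula gives 0, f = 0 ✓
  u=1, v=0, w=0: formula gives 1, f = 1 ✓
  … (the remaining 3 rows also agree.)
Every row agrees, so the formula is equivalent.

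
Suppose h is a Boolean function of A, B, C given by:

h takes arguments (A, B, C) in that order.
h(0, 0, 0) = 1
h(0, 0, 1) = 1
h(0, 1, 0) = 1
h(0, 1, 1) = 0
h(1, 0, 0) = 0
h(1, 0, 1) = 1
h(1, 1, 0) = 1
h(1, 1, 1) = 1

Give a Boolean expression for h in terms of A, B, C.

h(A, B, C) = ~(((~A & B) & C) | ((A & ~B) & ~C))

h is 0 on only 2 rows — (0,1,1), (1,0,0). Writing each as a minterm (¬A·B·C, A·¬B·¬C) and OR-ing them characterizes exactly where h=0, so h is the negation of that disjunction.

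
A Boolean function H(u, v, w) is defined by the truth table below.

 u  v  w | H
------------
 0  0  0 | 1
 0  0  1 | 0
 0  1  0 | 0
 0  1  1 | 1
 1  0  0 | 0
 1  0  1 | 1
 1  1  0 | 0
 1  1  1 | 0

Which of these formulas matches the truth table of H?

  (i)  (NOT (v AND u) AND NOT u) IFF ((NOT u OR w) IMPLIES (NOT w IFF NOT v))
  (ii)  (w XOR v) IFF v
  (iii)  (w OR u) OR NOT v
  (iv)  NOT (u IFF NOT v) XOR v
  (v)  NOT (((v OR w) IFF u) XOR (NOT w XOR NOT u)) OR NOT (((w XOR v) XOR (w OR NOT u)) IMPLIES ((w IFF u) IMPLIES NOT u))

i

(ii) fails at (0,1,0): the formula yields 1, H is 0.
(iii) fails at (0,0,1): the formula yields 1, H is 0.
(iv) fails at (0,0,1): the formula yields 1, H is 0.
(v) fails at (0,0,0): the formula yields 0, H is 1.
Only (i) survives; checking it on all 8 rows confirms it matches H.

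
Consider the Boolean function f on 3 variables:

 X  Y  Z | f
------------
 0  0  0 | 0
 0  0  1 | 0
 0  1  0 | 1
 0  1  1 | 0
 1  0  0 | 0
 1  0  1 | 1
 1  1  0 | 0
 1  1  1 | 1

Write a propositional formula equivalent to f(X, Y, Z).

f=1 on 3 inputs: (0,1,0), (1,0,1), (1,1,1). Reading each as a conjunction of literals (¬X·Y·¬Z, X·¬Y·Z, X·Y·Z) and taking the OR gives the canonical DNF.

f(X, Y, Z) = (((¬X ∧ Y) ∧ ¬Z) ∨ ((X ∧ ¬Y) ∧ Z)) ∨ ((X ∧ Y) ∧ Z)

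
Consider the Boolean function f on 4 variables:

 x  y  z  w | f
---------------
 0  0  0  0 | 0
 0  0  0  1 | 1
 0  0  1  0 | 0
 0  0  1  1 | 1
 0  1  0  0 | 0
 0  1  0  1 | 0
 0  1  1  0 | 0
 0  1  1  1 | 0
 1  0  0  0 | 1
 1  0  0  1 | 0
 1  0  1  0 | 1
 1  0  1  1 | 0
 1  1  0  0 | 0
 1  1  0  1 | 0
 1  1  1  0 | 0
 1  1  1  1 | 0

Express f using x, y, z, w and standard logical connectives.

f(x, y, z, w) = (((((not x and not y) and not z) and w) or (((not x and not y) and z) and w)) or (((x and not y) and not z) and not w)) or (((x and not y) and z) and not w)

Collect the rows where f=1 — (0,0,0,1), (0,0,1,1), (1,0,0,0), (1,0,1,0) — and write one minterm per row: ¬x·¬y·¬z·w, ¬x·¬y·z·w, x·¬y·¬z·¬w, x·¬y·z·¬w. Their union (logical OR) reproduces the table exactly.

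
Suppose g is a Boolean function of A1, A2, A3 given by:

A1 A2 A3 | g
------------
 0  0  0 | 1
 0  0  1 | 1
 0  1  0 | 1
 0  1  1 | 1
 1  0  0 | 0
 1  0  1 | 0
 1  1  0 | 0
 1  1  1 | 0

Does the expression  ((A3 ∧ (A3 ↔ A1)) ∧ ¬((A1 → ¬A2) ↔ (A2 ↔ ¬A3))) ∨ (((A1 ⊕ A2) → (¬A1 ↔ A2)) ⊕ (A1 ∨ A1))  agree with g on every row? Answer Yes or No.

Yes

Check the formula against g row by row:
  A1=0, A2=0, A3=0: formula gives 1, g = 1 ✓
  A1=0, A2=0, A3=1: formula gives 1, g = 1 ✓
  A1=0, A2=1, A3=0: formula gives 1, g = 1 ✓
  A1=0, A2=1, A3=1: formula gives 1, g = 1 ✓
  A1=1, A2=0, A3=0: formula gives 0, g = 0 ✓
  …and likewise for the remaining 3 rows.
Every row agrees, so the formula is equivalent.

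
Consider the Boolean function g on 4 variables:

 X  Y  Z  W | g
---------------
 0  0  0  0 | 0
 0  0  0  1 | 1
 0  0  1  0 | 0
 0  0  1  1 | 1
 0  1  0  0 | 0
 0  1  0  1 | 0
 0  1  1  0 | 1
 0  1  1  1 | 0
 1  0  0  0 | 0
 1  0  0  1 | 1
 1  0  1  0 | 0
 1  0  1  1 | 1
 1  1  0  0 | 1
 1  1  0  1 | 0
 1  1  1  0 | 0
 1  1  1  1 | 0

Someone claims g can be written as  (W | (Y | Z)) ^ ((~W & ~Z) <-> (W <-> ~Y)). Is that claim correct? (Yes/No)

Evaluate (W | (Y | Z)) ^ ((~W & ~Z) <-> (W <-> ~Y)) on each row and compare to g:
  X=0, Y=0, Z=0, W=0: formula gives 0, g = 0 ✓
  X=0, Y=0, Z=0, W=1: formula gives 1, g = 1 ✓
  X=0, Y=0, Z=1, W=0: formula gives 0, g = 0 ✓
  X=0, Y=0, Z=1, W=1: formula gives 1, g = 1 ✓
  …
  X=1, Y=1, Z=0, W=0: formula gives 0, but g = 1 ✗
Since they disagree at (1,1,0,0), the expression is not a correct formula for g.

No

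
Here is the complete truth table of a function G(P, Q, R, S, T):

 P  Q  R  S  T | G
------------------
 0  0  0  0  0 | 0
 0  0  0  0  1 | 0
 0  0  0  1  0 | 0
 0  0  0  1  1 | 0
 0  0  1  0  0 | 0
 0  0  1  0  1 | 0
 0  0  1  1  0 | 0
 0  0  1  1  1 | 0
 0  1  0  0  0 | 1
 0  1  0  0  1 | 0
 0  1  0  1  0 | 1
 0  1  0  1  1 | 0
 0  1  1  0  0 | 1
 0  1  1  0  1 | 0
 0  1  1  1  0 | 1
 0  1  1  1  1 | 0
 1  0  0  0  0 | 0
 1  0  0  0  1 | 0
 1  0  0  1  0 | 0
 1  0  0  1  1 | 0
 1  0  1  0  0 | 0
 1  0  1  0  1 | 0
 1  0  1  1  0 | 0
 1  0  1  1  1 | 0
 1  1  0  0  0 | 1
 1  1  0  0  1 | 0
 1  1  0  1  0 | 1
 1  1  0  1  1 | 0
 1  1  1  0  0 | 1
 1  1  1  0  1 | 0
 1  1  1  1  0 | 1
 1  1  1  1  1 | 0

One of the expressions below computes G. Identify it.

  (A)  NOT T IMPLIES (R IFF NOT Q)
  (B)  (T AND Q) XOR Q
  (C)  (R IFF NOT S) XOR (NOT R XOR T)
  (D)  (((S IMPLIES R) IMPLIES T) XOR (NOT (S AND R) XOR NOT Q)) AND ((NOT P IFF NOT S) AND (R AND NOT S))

(A) disagrees with G on (0,0,0,0,1) (formula → 1, table → 0); rule it out.
(C) disagrees with G on (0,0,0,0,0) (formula → 1, table → 0); rule it out.
(D) disagrees with G on (0,0,1,0,1) (formula → 1, table → 0); rule it out.
(B) is the remaining candidate, and it agrees with G on all 32 inputs.

B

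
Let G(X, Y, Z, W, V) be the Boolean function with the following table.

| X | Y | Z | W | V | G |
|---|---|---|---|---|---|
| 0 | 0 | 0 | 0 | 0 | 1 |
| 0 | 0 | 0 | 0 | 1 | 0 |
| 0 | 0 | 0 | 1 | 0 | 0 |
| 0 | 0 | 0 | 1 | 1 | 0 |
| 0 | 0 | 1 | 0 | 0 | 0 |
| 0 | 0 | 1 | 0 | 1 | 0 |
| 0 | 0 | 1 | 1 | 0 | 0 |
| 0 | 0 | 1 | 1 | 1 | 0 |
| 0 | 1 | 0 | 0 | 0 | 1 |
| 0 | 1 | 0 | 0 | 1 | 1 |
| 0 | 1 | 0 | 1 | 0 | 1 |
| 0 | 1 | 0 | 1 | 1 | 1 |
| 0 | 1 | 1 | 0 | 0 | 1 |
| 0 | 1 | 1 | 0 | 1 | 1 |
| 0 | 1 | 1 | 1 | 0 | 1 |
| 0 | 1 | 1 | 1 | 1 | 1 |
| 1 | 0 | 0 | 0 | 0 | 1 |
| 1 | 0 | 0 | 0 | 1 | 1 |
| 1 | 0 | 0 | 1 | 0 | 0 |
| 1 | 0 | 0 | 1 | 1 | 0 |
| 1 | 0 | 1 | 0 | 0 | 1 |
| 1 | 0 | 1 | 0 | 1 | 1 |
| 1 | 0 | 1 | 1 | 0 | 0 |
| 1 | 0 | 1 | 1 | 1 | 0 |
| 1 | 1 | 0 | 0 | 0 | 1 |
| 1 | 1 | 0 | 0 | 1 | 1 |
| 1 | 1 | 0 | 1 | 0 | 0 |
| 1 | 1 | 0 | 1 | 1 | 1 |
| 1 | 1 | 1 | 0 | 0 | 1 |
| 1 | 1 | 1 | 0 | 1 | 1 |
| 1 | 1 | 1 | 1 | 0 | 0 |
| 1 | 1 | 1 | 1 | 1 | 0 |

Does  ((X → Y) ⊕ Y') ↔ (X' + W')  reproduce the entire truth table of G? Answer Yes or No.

No

Evaluate ((X → Y) ⊕ Y') ↔ (X' + W') on each row and compare to G:
  X=0, Y=0, Z=0, W=0, V=0: formula gives 0, but G = 1 ✗
A single disagreement suffices: at (0,0,0,0,0) they differ, so the formula does not compute G.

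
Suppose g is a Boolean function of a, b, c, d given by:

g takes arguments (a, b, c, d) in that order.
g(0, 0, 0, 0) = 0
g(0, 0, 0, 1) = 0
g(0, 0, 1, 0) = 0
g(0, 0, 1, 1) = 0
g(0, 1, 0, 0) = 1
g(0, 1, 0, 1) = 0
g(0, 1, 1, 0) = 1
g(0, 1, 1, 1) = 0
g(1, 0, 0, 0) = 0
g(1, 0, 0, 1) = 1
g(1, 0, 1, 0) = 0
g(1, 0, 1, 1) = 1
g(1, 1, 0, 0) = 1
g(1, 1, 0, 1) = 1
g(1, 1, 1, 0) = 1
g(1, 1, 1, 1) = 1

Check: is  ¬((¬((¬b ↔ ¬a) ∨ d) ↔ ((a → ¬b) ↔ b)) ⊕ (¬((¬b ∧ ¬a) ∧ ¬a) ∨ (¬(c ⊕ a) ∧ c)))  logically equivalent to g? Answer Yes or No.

Yes

Check the formula against g row by row:
  a=0, b=0, c=0, d=0: formula gives 0, g = 0 ✓
  a=0, b=0, c=0, d=1: formula gives 0, g = 0 ✓
  a=0, b=0, c=1, d=0: formula gives 0, g = 0 ✓
  a=0, b=0, c=1, d=1: formula gives 0, g = 0 ✓
  …and likewise for the remaining 12 rows.
No disagreement on any input; they are logically equivalent.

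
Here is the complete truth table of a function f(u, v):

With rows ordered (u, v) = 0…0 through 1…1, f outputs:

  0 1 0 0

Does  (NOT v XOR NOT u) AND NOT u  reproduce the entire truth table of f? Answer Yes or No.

Yes

Test each input against both f and the formula:
  u=0, v=0: formula gives 0, f = 0 ✓
  u=0, v=1: formula gives 1, f = 1 ✓
  u=1, v=0: formula gives 0, f = 0 ✓
  u=1, v=1: formula gives 0, f = 0 ✓
Every row agrees, so the formula is equivalent.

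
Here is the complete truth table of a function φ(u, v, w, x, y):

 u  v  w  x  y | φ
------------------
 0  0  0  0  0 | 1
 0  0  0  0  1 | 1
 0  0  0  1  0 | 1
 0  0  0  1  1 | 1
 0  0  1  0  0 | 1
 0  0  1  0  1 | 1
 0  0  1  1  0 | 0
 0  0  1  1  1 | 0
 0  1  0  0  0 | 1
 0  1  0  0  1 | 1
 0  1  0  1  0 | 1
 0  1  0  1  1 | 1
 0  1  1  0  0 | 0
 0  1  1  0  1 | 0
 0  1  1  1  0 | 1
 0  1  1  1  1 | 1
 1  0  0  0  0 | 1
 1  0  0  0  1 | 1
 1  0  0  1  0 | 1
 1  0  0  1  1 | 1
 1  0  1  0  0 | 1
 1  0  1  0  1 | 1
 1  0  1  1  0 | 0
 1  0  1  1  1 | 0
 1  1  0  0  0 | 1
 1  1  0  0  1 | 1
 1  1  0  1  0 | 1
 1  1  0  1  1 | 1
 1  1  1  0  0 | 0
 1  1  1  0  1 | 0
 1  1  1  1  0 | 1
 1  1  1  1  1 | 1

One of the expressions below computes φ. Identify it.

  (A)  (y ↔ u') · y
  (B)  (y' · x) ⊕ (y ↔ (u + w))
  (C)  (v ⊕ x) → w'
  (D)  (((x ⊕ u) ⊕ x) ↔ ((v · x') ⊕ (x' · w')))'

(A) fails at (0,0,0,0,0): the formula yields 0, φ is 1.
(B) fails at (0,0,0,0,1): the formula yields 0, φ is 1.
(D) fails at (0,0,0,1,0): the formula yields 0, φ is 1.
Only (C) survives; checking it on all 32 rows confirms it matches φ.

C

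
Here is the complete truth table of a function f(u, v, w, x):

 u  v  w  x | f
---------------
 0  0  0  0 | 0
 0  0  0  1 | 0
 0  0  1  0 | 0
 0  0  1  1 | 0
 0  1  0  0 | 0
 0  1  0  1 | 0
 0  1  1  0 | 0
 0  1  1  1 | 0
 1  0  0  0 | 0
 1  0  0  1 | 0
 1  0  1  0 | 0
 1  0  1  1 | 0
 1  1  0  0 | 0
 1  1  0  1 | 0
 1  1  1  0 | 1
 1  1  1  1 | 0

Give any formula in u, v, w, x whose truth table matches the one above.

f is 1 on exactly one input, (1,1,1,0), whose minterm is u·v·w·¬x. So f is just that conjunction.

f(u, v, w, x) = ((u ∧ v) ∧ w) ∧ ¬x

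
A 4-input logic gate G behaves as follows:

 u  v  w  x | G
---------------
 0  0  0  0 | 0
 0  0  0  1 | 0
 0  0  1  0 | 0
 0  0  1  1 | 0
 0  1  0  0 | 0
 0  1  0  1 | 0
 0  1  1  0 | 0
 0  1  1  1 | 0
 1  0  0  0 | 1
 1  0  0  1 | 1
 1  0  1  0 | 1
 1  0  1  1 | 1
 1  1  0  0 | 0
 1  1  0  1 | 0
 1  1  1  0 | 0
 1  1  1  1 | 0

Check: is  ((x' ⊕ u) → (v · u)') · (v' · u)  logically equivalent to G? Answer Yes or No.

Yes

Evaluate ((x' ⊕ u) → (v · u)') · (v' · u) on each row and compare to G:
  u=0, v=0, w=0, x=0: formula gives 0, G = 0 ✓
  u=0, v=0, w=0, x=1: formula gives 0, G = 0 ✓
  u=0, v=0, w=1, x=0: formula gives 0, G = 0 ✓
  u=0, v=0, w=1, x=1: formula gives 0, G = 0 ✓
  …and likewise for the remaining 12 rows.
All 16 rows match — the expression computes G exactly.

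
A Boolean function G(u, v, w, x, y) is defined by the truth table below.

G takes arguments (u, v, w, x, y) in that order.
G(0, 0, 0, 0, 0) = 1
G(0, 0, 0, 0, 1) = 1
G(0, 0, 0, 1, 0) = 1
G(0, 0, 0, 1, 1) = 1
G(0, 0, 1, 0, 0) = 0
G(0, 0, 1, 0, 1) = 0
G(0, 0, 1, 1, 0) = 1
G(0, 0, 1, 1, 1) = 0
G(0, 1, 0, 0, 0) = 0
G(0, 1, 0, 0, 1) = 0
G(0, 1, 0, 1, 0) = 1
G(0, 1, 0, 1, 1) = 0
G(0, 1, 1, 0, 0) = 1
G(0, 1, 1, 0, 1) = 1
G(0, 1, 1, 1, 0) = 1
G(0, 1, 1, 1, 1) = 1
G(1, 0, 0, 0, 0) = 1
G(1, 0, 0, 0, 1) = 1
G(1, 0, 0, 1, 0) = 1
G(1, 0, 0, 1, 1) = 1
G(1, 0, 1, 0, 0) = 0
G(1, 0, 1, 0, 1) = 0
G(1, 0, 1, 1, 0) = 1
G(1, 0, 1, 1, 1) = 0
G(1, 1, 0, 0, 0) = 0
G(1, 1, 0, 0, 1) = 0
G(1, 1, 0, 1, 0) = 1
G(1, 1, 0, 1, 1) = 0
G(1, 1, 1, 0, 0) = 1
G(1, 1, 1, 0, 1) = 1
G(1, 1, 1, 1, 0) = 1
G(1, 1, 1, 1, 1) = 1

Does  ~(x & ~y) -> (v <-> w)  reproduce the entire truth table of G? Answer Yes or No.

Test each input against both G and the formula:
  u=0, v=0, w=0, x=0, y=0: formula gives 1, G = 1 ✓
  u=0, v=0, w=0, x=0, y=1: formula gives 1, G = 1 ✓
  u=0, v=0, w=0, x=1, y=0: formula gives 1, G = 1 ✓
  u=0, v=0, w=0, x=1, y=1: formula gives 1, G = 1 ✓
  …and likewise for the remaining 28 rows.
No disagreement on any input; they are logically equivalent.

Yes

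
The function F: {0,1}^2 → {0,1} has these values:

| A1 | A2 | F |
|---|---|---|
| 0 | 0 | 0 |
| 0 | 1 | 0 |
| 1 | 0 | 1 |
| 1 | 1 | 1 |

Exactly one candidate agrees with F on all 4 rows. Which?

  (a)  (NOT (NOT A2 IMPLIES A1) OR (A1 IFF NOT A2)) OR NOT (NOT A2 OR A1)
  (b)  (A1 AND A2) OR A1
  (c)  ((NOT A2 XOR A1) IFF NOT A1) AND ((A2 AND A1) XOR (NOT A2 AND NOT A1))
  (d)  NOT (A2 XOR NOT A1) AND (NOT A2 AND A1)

b

(a): at (0,0) it gives 1, but F = 0 — eliminated.
(c): at (0,0) it gives 1, but F = 0 — eliminated.
(d): at (1,1) it gives 0, but F = 1 — eliminated.
(b) is the remaining candidate, and it agrees with F on all 4 inputs.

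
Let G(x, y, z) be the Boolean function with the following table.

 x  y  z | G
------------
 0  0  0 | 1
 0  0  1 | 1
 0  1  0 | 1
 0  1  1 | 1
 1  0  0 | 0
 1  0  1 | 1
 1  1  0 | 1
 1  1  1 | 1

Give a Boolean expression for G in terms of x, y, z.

G(x, y, z) = NOT ((x AND NOT y) AND NOT z)

Only row (1,0,0) gives 0. So G is 1 everywhere except there — the complement of the minterm x·¬y·¬z.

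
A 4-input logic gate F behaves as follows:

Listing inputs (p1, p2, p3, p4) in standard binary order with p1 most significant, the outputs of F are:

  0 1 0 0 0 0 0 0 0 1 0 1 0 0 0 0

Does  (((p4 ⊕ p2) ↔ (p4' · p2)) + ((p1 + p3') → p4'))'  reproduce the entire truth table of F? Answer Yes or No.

Yes

Check the formula against F row by row:
  p1=0, p2=0, p3=0, p4=0: formula gives 0, F = 0 ✓
  p1=0, p2=0, p3=0, p4=1: formula gives 1, F = 1 ✓
  p1=0, p2=0, p3=1, p4=0: formula gives 0, F = 0 ✓
  p1=0, p2=0, p3=1, p4=1: formula gives 0, F = 0 ✓
  … (the remaining 12 rows also agree.)
No disagreement on any input; they are logically equivalent.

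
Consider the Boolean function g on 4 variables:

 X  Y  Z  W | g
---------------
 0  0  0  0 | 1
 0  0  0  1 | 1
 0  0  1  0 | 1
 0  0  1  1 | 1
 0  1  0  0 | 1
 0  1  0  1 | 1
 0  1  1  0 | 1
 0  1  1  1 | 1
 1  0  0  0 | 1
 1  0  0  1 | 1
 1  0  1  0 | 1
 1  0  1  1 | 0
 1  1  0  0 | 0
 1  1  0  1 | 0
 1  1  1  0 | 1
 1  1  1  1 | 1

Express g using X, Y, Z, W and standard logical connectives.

There are just 3 zero rows: (1,0,1,1), (1,1,0,0), (1,1,0,1). Their minterms are X·¬Y·Z·W, X·Y·¬Z·¬W, X·Y·¬Z·W; the OR of those covers precisely the 0-outputs, and negating it yields g.

g(X, Y, Z, W) = (((((X · Y') · Z) · W) + (((X · Y) · Z') · W')) + (((X · Y) · Z') · W))'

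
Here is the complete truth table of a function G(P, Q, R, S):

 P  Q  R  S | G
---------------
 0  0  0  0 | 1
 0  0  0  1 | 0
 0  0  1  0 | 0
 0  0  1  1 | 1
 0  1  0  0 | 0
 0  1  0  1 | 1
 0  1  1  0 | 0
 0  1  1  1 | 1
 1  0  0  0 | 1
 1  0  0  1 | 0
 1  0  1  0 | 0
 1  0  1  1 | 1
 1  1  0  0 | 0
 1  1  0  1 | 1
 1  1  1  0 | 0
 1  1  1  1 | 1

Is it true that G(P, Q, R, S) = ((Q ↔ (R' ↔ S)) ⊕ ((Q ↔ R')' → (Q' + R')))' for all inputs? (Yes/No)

Yes

Check the formula against G row by row:
  P=0, Q=0, R=0, S=0: formula gives 1, G = 1 ✓
  P=0, Q=0, R=0, S=1: formula gives 0, G = 0 ✓
  P=0, Q=0, R=1, S=0: formula gives 0, G = 0 ✓
  P=0, Q=0, R=1, S=1: formula gives 1, G = 1 ✓
  …and likewise for the remaining 12 rows.
All 16 rows match — the expression computes G exactly.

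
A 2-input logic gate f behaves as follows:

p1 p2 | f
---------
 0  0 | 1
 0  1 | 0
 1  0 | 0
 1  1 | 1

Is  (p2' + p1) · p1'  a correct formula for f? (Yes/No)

No

Check the formula against f row by row:
  p1=0, p2=0: formula gives 1, f = 1 ✓
  p1=0, p2=1: formula gives 0, f = 0 ✓
  p1=1, p2=0: formula gives 0, f = 0 ✓
  p1=1, p2=1: formula gives 0, but f = 1 ✗
Row (1,1) is a counterexample, so the formula is not equivalent to f.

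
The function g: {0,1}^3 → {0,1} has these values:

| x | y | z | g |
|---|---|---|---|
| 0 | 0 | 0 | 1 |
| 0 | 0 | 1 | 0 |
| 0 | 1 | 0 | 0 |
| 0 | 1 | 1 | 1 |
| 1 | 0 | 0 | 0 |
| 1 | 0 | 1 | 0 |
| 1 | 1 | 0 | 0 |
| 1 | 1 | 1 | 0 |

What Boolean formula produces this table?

g(x, y, z) = ((not x and not y) and not z) or ((not x and y) and z)

g=1 on 2 inputs: (0,0,0), (0,1,1). Reading each as a conjunction of literals (¬x·¬y·¬z, ¬x·y·z) and taking the OR gives the canonical DNF.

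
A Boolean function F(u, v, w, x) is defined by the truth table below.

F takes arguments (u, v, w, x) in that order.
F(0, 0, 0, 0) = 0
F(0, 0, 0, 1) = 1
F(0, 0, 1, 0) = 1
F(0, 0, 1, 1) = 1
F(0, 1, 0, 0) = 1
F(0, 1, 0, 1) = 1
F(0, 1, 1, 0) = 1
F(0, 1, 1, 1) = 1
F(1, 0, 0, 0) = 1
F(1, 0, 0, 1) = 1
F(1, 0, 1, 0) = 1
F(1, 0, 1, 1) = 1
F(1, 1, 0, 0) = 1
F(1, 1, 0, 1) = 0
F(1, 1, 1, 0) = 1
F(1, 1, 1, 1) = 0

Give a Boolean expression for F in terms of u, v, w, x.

The 0-rows are (0,0,0,0), (1,1,0,1), (1,1,1,1). Take each as a conjunction (¬u·¬v·¬w·¬x, u·v·¬w·x, u·v·w·x), form their disjunction, and complement — that gives a formula that is 1 everywhere F is.

F(u, v, w, x) = (((((u' · v') · w') · x') + (((u · v) · w') · x)) + (((u · v) · w) · x))'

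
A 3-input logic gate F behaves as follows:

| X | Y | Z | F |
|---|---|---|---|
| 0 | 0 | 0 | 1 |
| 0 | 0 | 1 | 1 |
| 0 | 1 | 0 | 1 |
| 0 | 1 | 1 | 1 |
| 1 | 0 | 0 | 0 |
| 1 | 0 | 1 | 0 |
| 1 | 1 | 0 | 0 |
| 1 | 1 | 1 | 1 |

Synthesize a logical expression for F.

F(X, Y, Z) = ((((X · Y') · Z') + ((X · Y') · Z)) + ((X · Y) · Z'))'

The 0-rows are (1,0,0), (1,0,1), (1,1,0). Take each as a conjunction (X·¬Y·¬Z, X·¬Y·Z, X·Y·¬Z), form their disjunction, and complement — that gives a formula that is 1 everywhere F is.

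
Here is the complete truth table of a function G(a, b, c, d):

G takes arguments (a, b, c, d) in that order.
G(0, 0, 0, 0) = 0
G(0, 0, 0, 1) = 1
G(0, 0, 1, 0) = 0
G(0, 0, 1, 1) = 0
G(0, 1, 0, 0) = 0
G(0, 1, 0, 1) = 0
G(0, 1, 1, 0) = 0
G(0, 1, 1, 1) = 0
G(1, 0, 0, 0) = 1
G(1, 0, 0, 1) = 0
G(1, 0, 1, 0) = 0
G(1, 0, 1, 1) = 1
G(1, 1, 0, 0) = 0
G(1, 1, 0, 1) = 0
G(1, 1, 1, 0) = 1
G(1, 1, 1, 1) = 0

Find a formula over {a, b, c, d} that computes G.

G=1 on 4 inputs: (0,0,0,1), (1,0,0,0), (1,0,1,1), (1,1,1,0). Reading each as a conjunction of literals (¬a·¬b·¬c·d, a·¬b·¬c·¬d, a·¬b·c·d, a·b·c·¬d) and taking the OR gives the canonical DNF.

G(a, b, c, d) = (((((~a & ~b) & ~c) & d) | (((a & ~b) & ~c) & ~d)) | (((a & ~b) & c) & d)) | (((a & b) & c) & ~d)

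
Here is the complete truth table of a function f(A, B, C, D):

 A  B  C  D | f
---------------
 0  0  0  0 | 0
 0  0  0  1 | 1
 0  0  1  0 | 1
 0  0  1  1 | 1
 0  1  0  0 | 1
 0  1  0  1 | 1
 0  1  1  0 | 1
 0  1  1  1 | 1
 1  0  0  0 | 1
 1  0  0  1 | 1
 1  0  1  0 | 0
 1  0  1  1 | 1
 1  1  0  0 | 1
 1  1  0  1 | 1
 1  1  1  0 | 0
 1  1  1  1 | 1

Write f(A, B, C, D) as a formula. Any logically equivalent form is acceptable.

There are just 3 zero rows: (0,0,0,0), (1,0,1,0), (1,1,1,0). Their minterms are ¬A·¬B·¬C·¬D, A·¬B·C·¬D, A·B·C·¬D; the OR of those covers precisely the 0-outputs, and negating it yields f.

f(A, B, C, D) = (((((A' · B') · C') · D') + (((A · B') · C) · D')) + (((A · B) · C) · D'))'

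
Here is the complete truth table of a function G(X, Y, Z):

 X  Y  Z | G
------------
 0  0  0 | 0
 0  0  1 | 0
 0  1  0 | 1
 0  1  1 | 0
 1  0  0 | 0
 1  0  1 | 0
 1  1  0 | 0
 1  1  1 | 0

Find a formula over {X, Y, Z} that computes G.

G(X, Y, Z) = (~X & Y) & ~Z

Only row (0,1,0) gives 1. That row's minterm ¬X·Y·¬Z is G directly.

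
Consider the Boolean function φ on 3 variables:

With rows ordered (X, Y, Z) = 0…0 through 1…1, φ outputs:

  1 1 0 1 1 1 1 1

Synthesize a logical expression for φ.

φ is 0 on exactly one input, (0,1,0), whose minterm is ¬X·Y·¬Z. So φ is the negation of that single conjunction.

φ(X, Y, Z) = ¬((¬X ∧ Y) ∧ ¬Z)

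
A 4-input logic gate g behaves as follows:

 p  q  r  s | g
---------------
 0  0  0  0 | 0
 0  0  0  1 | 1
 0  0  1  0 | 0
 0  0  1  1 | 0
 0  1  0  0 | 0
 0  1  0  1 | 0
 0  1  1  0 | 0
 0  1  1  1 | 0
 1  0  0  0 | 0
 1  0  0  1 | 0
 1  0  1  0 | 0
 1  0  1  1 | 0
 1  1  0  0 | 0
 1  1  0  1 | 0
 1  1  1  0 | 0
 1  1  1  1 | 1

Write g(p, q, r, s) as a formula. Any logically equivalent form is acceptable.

g(p, q, r, s) = (((¬p ∧ ¬q) ∧ ¬r) ∧ s) ∨ (((p ∧ q) ∧ r) ∧ s)

Collect the rows where g=1 — (0,0,0,1), (1,1,1,1) — and write one minterm per row: ¬p·¬q·¬r·s, p·q·r·s. Their union (logical OR) reproduces the table exactly.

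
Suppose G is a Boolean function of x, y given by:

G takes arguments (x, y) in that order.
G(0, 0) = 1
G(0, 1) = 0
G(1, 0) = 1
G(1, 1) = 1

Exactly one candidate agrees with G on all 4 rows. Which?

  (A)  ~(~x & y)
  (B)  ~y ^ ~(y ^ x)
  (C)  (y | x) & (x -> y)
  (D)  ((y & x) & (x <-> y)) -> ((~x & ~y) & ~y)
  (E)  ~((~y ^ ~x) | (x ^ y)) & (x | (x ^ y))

A

(B) disagrees with G on (0,0) (formula → 0, table → 1); rule it out.
(C) disagrees with G on (0,0) (formula → 0, table → 1); rule it out.
(D) disagrees with G on (0,1) (formula → 1, table → 0); rule it out.
(E) disagrees with G on (0,0) (formula → 0, table → 1); rule it out.
Only (A) survives; checking it on all 4 rows confirms it matches G.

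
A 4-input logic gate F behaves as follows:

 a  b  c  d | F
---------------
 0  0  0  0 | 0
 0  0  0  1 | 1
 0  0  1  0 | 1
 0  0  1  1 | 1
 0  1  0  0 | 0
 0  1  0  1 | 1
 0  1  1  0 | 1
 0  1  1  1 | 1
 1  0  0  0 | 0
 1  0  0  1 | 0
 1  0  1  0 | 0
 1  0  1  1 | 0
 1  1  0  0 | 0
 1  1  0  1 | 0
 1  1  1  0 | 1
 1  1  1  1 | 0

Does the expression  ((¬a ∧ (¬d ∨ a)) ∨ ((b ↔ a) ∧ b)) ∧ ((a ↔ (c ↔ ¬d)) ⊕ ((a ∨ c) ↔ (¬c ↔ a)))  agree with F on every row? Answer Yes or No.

No

Evaluate ((¬a ∧ (¬d ∨ a)) ∨ ((b ↔ a) ∧ b)) ∧ ((a ↔ (c ↔ ¬d)) ⊕ ((a ∨ c) ↔ (¬c ↔ a))) on each row and compare to F:
  a=0, b=0, c=0, d=0: formula gives 0, F = 0 ✓
  a=0, b=0, c=0, d=1: formula gives 0, but F = 1 ✗
Since they disagree at (0,0,0,1), the expression is not a correct formula for F.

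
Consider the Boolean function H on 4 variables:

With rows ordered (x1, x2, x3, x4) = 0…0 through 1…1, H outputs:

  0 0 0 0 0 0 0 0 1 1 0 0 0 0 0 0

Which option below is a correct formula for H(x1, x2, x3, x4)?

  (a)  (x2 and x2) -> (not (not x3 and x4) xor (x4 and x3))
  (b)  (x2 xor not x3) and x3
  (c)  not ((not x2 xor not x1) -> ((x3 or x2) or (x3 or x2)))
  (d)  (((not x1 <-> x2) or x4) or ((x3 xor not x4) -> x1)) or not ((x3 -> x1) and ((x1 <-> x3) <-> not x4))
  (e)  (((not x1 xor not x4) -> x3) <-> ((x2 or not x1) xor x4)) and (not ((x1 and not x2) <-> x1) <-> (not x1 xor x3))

c

(a): at (0,0,0,0) it gives 1, but H = 0 — eliminated.
(b): at (0,1,1,0) it gives 1, but H = 0 — eliminated.
(d): at (0,0,0,1) it gives 1, but H = 0 — eliminated.
(e): at (0,0,1,0) it gives 1, but H = 0 — eliminated.
That leaves (c). Evaluating it on every row reproduces the table of H exactly.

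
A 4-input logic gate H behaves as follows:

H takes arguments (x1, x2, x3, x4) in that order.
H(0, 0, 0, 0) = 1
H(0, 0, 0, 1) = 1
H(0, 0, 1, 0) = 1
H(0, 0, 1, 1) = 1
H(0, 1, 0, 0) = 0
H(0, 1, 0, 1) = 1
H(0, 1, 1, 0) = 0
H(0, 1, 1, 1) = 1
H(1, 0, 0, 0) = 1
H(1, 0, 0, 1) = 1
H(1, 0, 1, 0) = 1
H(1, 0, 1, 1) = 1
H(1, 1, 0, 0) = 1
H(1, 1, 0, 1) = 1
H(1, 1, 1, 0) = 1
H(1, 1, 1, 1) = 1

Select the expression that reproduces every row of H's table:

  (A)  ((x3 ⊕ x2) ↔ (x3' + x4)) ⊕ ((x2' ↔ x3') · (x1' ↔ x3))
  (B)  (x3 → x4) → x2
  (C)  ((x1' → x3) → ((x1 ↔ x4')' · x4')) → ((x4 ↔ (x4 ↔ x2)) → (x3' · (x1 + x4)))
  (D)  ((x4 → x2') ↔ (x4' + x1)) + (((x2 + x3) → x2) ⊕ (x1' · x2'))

(A) disagrees with H on (0,0,0,0) (formula → 0, table → 1); rule it out.
(B) disagrees with H on (0,0,0,0) (formula → 0, table → 1); rule it out.
(D) disagrees with H on (0,0,0,1) (formula → 0, table → 1); rule it out.
Only (C) survives; checking it on all 16 rows confirms it matches H.

C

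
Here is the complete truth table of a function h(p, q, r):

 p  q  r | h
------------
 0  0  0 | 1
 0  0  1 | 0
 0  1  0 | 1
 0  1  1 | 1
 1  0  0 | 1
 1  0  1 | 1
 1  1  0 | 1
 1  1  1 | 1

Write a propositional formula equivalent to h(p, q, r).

h(p, q, r) = ~((~p & ~q) & r)

h is 0 on exactly one input, (0,0,1), whose minterm is ¬p·¬q·r. So h is the negation of that single conjunction.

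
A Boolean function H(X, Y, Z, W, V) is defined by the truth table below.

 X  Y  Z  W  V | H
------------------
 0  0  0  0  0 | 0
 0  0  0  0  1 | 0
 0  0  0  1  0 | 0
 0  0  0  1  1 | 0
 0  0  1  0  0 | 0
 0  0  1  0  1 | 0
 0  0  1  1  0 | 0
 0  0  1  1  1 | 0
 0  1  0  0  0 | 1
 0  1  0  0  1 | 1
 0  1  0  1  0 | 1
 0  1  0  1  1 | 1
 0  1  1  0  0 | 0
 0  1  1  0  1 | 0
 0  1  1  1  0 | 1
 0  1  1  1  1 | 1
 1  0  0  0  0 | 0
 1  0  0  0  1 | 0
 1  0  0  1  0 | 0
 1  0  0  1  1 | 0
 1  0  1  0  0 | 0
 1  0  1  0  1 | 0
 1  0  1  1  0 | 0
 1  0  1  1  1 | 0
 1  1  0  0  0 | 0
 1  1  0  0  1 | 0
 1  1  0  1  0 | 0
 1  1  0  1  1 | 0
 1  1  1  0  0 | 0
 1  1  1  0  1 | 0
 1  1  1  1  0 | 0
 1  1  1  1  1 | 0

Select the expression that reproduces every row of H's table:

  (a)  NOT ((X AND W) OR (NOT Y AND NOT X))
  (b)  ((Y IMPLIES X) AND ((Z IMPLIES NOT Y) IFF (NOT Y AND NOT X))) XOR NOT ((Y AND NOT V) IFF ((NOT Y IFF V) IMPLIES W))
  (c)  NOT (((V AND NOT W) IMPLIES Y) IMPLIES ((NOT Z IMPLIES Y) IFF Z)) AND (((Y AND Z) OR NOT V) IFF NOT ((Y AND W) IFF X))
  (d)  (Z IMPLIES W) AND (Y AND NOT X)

(a) disagrees with H on (0,1,1,0,0) (formula → 1, table → 0); rule it out.
(b) disagrees with H on (0,0,0,0,1) (formula → 1, table → 0); rule it out.
(c) disagrees with H on (0,1,0,0,0) (formula → 0, table → 1); rule it out.
That leaves (d). Evaluating it on every row reproduces the table of H exactly.

d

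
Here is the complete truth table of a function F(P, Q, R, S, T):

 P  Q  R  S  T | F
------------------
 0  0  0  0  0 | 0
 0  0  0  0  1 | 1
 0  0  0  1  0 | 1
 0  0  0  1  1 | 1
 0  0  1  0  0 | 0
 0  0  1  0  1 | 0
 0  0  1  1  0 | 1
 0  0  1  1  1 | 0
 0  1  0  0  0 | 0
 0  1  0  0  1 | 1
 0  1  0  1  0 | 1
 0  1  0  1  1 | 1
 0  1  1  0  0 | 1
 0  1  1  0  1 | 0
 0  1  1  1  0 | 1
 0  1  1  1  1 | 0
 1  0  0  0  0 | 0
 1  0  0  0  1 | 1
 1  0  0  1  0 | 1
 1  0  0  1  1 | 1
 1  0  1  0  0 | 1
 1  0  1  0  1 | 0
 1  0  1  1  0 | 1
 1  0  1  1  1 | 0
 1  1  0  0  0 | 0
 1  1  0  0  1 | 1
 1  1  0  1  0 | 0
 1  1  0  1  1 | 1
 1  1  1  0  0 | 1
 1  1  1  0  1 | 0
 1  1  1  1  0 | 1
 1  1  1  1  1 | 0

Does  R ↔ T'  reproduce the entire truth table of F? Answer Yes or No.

Check the formula against F row by row:
  P=0, Q=0, R=0, S=0, T=0: formula gives 0, F = 0 ✓
  P=0, Q=0, R=0, S=0, T=1: formula gives 1, F = 1 ✓
  P=0, Q=0, R=0, S=1, T=0: formula gives 0, but F = 1 ✗
A single disagreement suffices: at (0,0,0,1,0) they differ, so the formula does not compute F.

No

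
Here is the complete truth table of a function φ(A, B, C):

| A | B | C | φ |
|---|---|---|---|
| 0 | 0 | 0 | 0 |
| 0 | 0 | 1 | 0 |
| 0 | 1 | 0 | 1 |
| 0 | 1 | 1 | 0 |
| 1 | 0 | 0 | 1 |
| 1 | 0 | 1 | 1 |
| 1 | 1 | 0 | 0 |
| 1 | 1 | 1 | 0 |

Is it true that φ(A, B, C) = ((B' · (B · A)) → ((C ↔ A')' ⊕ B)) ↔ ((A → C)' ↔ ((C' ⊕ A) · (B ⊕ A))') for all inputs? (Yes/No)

No

Test each input against both φ and the formula:
  A=0, B=0, C=0: formula gives 0, φ = 0 ✓
  A=0, B=0, C=1: formula gives 0, φ = 0 ✓
  A=0, B=1, C=0: formula gives 1, φ = 1 ✓
  A=0, B=1, C=1: formula gives 0, φ = 0 ✓
  A=1, B=0, C=0: formula gives 1, φ = 1 ✓
  …
  A=1, B=1, C=0: formula gives 1, but φ = 0 ✗
A single disagreement suffices: at (1,1,0) they differ, so the formula does not compute φ.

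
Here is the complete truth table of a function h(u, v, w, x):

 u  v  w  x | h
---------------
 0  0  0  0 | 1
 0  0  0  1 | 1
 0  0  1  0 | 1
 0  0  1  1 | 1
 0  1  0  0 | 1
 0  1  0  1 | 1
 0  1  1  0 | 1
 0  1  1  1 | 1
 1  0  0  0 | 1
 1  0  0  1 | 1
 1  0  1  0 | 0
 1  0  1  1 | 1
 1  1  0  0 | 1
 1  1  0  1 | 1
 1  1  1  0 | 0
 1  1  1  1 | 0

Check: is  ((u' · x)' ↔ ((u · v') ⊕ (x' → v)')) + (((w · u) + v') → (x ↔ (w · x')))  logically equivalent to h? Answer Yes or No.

Test each input against both h and the formula:
  u=0, v=0, w=0, x=0: formula gives 1, h = 1 ✓
  u=0, v=0, w=0, x=1: formula gives 1, h = 1 ✓
  u=0, v=0, w=1, x=0: formula gives 1, h = 1 ✓
  u=0, v=0, w=1, x=1: formula gives 1, h = 1 ✓
  …and likewise for the remaining 12 rows.
All 16 rows match — the expression computes h exactly.

Yes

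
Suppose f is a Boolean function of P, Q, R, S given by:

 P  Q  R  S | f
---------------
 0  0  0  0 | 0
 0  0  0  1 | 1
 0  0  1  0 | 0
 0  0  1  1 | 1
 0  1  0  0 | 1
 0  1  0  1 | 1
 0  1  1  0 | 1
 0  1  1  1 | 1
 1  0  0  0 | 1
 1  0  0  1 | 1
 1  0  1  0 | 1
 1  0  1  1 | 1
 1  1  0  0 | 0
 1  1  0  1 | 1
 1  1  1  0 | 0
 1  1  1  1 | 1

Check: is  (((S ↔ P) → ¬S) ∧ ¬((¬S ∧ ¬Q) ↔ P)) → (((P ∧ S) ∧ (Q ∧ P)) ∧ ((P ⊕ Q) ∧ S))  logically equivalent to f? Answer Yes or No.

Check the formula against f row by row:
  P=0, Q=0, R=0, S=0: formula gives 0, f = 0 ✓
  P=0, Q=0, R=0, S=1: formula gives 1, f = 1 ✓
  P=0, Q=0, R=1, S=0: formula gives 0, f = 0 ✓
  P=0, Q=0, R=1, S=1: formula gives 1, f = 1 ✓
  … (the remaining 12 rows also agree.)
Every row agrees, so the formula is equivalent.

Yes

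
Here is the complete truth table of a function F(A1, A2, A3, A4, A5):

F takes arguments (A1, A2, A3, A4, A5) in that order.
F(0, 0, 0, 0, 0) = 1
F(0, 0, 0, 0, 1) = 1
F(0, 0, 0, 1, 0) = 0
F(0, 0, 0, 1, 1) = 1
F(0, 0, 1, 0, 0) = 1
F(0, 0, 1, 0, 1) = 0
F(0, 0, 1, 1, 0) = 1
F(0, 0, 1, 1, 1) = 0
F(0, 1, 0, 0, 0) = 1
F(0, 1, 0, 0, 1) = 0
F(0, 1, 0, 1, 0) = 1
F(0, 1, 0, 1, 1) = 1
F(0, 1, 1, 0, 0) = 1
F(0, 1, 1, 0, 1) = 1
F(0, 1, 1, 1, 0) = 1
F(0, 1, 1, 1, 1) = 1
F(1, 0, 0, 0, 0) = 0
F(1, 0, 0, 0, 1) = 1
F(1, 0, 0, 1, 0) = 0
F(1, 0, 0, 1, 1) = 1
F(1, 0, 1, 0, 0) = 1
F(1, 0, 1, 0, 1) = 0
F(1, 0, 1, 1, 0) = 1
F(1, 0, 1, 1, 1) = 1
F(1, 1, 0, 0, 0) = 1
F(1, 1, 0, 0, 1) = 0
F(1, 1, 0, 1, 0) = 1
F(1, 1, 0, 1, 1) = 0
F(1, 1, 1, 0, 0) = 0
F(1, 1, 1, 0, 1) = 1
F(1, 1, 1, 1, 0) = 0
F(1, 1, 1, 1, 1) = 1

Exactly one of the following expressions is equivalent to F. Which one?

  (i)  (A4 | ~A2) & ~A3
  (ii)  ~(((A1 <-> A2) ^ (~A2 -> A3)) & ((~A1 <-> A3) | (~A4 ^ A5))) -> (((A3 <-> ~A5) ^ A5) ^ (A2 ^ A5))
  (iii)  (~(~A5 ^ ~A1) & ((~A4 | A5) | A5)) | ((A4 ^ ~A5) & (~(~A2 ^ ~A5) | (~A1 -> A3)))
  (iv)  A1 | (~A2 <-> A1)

ii

(i): at (0,0,0,1,0) it gives 1, but F = 0 — eliminated.
(iii): at (0,0,0,0,1) it gives 0, but F = 1 — eliminated.
(iv): at (0,0,0,0,0) it gives 0, but F = 1 — eliminated.
Only (ii) survives; checking it on all 32 rows confirms it matches F.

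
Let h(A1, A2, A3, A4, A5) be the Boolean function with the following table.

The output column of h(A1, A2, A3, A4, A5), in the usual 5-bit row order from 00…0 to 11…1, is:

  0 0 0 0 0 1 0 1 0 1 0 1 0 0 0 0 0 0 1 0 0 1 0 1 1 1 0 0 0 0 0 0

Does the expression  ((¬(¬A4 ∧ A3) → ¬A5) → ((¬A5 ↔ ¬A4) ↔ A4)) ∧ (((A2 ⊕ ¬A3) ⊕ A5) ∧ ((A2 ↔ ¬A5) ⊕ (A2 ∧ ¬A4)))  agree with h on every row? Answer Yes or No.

Test each input against both h and the formula:
  A1=0, A2=0, A3=0, A4=0, A5=0: formula gives 0, h = 0 ✓
  A1=0, A2=0, A3=0, A4=0, A5=1: formula gives 0, h = 0 ✓
  A1=0, A2=0, A3=0, A4=1, A5=0: formula gives 0, h = 0 ✓
  A1=0, A2=0, A3=0, A4=1, A5=1: formula gives 0, h = 0 ✓
  …
  A1=0, A2=1, A3=0, A4=1, A5=1: formula gives 0, but h = 1 ✗
Row (0,1,0,1,1) is a counterexample, so the formula is not equivalent to h.

No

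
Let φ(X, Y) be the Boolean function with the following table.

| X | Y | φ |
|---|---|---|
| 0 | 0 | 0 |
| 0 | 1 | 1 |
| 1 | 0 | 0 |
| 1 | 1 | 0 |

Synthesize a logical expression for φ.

1 only at (0,1): NOT X AND Y.

φ(X, Y) = X' · Y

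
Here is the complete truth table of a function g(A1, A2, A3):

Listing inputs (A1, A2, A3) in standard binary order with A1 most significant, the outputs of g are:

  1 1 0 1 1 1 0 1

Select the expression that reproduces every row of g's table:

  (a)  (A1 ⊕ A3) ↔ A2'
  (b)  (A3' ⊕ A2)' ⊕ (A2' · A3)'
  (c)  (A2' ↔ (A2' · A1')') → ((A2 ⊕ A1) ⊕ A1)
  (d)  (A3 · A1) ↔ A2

b

(a): at (0,0,0) it gives 0, but g = 1 — eliminated.
(c): at (0,1,0) it gives 1, but g = 0 — eliminated.
(d): at (0,1,1) it gives 0, but g = 1 — eliminated.
(b) is the remaining candidate, and it agrees with g on all 8 inputs.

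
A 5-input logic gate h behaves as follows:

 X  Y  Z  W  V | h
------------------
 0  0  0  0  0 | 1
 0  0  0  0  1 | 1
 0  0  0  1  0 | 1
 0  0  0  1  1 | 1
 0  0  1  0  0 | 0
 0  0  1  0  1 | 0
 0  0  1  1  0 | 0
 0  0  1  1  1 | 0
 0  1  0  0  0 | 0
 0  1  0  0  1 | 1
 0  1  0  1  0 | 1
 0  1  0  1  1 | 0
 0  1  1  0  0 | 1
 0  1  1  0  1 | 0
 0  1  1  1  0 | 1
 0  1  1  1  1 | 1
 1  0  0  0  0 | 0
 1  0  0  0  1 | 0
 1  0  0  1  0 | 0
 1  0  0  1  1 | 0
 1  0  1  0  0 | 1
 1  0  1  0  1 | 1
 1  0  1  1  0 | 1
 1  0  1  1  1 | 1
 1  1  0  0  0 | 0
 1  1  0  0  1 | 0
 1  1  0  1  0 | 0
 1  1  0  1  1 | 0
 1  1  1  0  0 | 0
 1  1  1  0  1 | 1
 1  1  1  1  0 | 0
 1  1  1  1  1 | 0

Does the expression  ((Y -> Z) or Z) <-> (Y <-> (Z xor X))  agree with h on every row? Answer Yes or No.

No

Check the formula against h row by row:
  X=0, Y=0, Z=0, W=0, V=0: formula gives 1, h = 1 ✓
  X=0, Y=0, Z=0, W=0, V=1: formula gives 1, h = 1 ✓
  X=0, Y=0, Z=0, W=1, V=0: formula gives 1, h = 1 ✓
  X=0, Y=0, Z=0, W=1, V=1: formula gives 1, h = 1 ✓
  …
  X=0, Y=1, Z=0, W=0, V=0: formula gives 1, but h = 0 ✗
Since they disagree at (0,1,0,0,0), the expression is not a correct formula for h.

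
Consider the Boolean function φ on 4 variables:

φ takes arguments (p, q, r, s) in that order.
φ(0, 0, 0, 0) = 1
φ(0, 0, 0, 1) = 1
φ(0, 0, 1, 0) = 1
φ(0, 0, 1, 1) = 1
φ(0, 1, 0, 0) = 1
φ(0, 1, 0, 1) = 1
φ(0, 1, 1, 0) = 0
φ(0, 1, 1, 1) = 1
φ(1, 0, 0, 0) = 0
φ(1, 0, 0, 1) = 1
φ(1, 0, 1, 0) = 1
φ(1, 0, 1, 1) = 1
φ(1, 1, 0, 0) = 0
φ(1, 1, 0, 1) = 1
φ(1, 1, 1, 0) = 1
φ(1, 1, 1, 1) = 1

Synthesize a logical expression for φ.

φ(p, q, r, s) = ¬(((((¬p ∧ q) ∧ r) ∧ ¬s) ∨ (((p ∧ ¬q) ∧ ¬r) ∧ ¬s)) ∨ (((p ∧ q) ∧ ¬r) ∧ ¬s))

φ is 0 on only 3 rows — (0,1,1,0), (1,0,0,0), (1,1,0,0). Writing each as a minterm (¬p·q·r·¬s, p·¬q·¬r·¬s, p·q·¬r·¬s) and OR-ing them characterizes exactly where φ=0, so φ is the negation of that disjunction.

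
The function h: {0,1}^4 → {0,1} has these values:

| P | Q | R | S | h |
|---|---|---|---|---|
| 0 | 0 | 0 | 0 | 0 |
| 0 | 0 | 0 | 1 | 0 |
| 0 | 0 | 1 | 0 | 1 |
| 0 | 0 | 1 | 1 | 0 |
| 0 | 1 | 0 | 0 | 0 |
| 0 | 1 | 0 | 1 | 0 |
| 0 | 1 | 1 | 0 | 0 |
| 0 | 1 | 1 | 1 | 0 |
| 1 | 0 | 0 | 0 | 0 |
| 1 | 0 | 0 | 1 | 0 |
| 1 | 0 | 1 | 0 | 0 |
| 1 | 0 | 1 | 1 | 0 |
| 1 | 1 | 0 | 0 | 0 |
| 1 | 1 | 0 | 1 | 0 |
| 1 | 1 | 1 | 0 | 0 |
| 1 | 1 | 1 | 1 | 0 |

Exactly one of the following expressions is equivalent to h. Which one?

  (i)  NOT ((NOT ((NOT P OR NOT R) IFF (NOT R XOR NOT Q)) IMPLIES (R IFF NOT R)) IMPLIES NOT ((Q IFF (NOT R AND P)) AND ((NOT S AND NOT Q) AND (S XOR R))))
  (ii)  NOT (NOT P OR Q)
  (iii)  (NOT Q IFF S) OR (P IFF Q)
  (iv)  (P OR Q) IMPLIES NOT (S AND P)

i

(ii): at (0,0,1,0) it gives 0, but h = 1 — eliminated.
(iii): at (0,0,0,0) it gives 1, but h = 0 — eliminated.
(iv): at (0,0,0,0) it gives 1, but h = 0 — eliminated.
Only (i) survives; checking it on all 16 rows confirms it matches h.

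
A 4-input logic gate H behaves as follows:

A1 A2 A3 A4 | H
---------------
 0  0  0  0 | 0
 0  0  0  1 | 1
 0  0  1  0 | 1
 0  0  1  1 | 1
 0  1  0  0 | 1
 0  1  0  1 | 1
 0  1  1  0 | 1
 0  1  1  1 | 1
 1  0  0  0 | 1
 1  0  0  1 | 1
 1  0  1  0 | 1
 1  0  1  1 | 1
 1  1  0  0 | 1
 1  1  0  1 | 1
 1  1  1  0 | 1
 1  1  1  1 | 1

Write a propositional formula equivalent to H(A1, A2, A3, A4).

Only row (0,0,0,0) gives 0. So H is 1 everywhere except there — the complement of the minterm ¬A1·¬A2·¬A3·¬A4.

H(A1, A2, A3, A4) = not (((not A1 and not A2) and not A3) and not A4)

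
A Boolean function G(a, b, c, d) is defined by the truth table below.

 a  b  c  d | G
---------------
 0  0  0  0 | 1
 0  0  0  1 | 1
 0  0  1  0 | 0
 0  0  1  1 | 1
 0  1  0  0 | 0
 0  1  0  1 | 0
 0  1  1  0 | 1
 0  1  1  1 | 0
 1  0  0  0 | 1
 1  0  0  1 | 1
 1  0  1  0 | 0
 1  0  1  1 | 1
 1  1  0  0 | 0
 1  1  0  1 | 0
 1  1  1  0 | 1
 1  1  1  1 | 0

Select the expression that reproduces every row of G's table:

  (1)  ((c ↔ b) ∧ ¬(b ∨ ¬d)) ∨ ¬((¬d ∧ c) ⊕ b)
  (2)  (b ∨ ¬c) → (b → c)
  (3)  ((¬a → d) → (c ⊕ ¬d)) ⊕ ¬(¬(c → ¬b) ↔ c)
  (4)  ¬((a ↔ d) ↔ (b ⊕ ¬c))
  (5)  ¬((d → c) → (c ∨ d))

(2): at (0,0,1,0) it gives 1, but G = 0 — eliminated.
(3): at (0,0,0,1) it gives 0, but G = 1 — eliminated.
(4): at (0,0,0,0) it gives 0, but G = 1 — eliminated.
(5): at (0,0,0,1) it gives 0, but G = 1 — eliminated.
Only (1) survives; checking it on all 16 rows confirms it matches G.

1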